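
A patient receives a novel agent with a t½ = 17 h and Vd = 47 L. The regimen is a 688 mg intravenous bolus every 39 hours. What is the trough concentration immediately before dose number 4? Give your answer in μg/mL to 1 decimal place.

3.7 μg/mL

f = (1/2)^(τ/t½) = (1/2)^(39/17) ≈ 0.2039.
C₀ = D/Vd = 688/47 ≈ 14.638 μg/mL.
Before the 4th dose, 3 doses have been given. Superposition: Cmin = C₀·(f + f² + … + f^3).
≈ 14.638 × (0.2039 + 0.0416 + 0.0085) ≈ 14.638 × 0.2540 ≈ 3.718 μg/mL.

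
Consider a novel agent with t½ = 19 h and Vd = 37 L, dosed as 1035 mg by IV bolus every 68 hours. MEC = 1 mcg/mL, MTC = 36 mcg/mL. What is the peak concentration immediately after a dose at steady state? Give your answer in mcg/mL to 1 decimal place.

k = ln2/t½ = ln2/19 ≈ 0.036481 h⁻¹; fraction remaining f = e^(−kτ) = e^(−0.036481×68) ≈ 0.0837.
At steady state, accumulation factor R = 1/(1 − e^(−kτ)) ≈ 1.0913.
Each bolus raises the concentration by D/Vd = 1035/37 ≈ 27.973 mcg/mL.
Steady-state peak Cmax,ss = C₀·R ≈ 27.973 × 1.0913 ≈ 30.527 mcg/mL.
Peak 30.5 mcg/mL vs MTC 36 mcg/mL: below toxic threshold.

30.5 mcg/mL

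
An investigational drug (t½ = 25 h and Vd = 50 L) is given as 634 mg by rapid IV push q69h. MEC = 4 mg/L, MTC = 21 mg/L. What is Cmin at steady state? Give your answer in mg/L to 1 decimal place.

2.2 mg/L

Over one 69-h interval, 69/25 ≈ 2.76 half-lives elapse, leaving f ≈ 0.1476 of each dose.
Accumulation ratio R = 1/(1 − f) ≈ 1/0.8524 ≈ 1.1732.
Single-dose peak C₀ = D/Vd = 634/50 ≈ 12.680 mg/L.
Cmax,ss = C₀/(1 − f) ≈ 12.680/0.8524 ≈ 14.876 mg/L.
One interval later, Cmin,ss = Cmax,ss·e^(−kτ) ≈ 14.876 × 0.1476 ≈ 2.196 mg/L.
Trough 2.2 mg/L vs MEC 4 mg/L: subtherapeutic.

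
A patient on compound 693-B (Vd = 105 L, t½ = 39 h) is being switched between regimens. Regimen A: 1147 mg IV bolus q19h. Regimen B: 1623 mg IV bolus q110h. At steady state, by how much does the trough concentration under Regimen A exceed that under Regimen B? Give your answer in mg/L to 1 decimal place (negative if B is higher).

Regimen A: f = (1/2)^(19/39) ≈ 0.7134; Cmin,ss = (1147/105)·f/(1−f) ≈ 27.191 mg/L.
Regimen B: f = (1/2)^(110/39) ≈ 0.1416; Cmin,ss = (1623/105)·f/(1−f) ≈ 2.550 mg/L.
Difference ≈ 27.191 − 2.550 ≈ 24.641 mg/L.

24.6 mg/L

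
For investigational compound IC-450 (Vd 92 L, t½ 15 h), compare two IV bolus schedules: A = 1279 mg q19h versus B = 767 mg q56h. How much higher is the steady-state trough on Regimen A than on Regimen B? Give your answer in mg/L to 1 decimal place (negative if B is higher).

Regimen A: f = (1/2)^(19/15) ≈ 0.4156; Cmin,ss = (1279/92)·f/(1−f) ≈ 9.887 mg/L.
Regimen B: f = (1/2)^(56/15) ≈ 0.0752; Cmin,ss = (767/92)·f/(1−f) ≈ 0.678 mg/L.
Difference ≈ 9.887 − 0.678 ≈ 9.209 mg/L.

9.2 mg/L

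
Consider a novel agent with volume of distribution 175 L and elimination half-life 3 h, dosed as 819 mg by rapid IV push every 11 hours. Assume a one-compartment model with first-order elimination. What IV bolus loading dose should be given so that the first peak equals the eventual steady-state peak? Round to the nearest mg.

f = (1/2)^(11/3) ≈ 0.078745; accumulation ratio R = 1/(1−f) ≈ 1.08548.
Loading dose to hit Cmax,ss on first dose: D_load = D_maint·R ≈ 819 × 1.08548 ≈ 889.01 mg.

889 mg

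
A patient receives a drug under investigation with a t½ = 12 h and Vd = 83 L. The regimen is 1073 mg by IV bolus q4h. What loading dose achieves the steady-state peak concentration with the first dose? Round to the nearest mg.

f = (1/2)^(4/12) ≈ 0.793701; accumulation ratio R = 1/(1−f) ≈ 4.84733.
Loading dose to hit Cmax,ss on first dose: D_load = D_maint·R ≈ 1073 × 4.84733 ≈ 5201.19 mg.

5201 mg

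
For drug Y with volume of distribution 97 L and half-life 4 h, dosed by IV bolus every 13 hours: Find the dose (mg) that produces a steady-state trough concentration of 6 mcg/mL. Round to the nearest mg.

4955 mg

τ/t½ = 13/4 ≈ 3.25, so f = (1/2)^(13/4) ≈ 0.105112.
Cmin,ss = (D/Vd)·f/(1−f), so D = Cmin,ss·Vd·(1−f)/f.
D = 6 × 97 × (1−f)/f ≈ 6 × 97 × 8.51366 ≈ 4954.95 mg.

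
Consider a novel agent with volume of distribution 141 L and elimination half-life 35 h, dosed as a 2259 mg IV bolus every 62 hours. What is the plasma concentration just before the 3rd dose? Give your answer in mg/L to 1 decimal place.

6.1 mg/L

f = (1/2)^(τ/t½) = (1/2)^(62/35) ≈ 0.2929.
C₀ = D/Vd = 2259/141 ≈ 16.021 mg/L.
Before the 3rd dose, 2 doses have been given. Superposition: Cmin = C₀·(f + f²).
≈ 16.021 × (0.2929 + 0.0858) ≈ 16.021 × 0.3787 ≈ 6.067 mg/L.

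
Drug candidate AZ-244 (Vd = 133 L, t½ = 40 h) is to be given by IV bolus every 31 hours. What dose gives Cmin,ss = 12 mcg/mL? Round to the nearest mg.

1135 mg

τ/t½ = 31/40 ≈ 0.775, so f = (1/2)^(31/40) ≈ 0.584389.
Cmin,ss = (D/Vd)·f/(1−f), so D = Cmin,ss·Vd·(1−f)/f.
D = 12 × 133 × (1−f)/f ≈ 12 × 133 × 0.71119 ≈ 1135.06 mg.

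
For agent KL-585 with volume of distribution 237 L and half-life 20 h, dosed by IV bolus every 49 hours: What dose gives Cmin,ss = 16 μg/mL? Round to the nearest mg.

τ/t½ = 49/20 ≈ 2.45, so f = (1/2)^(49/20) ≈ 0.183011.
Cmin,ss = (D/Vd)·f/(1−f), so D = Cmin,ss·Vd·(1−f)/f.
D = 16 × 237 × (1−f)/f ≈ 16 × 237 × 4.46415 ≈ 16928.06 mg.

16928 mg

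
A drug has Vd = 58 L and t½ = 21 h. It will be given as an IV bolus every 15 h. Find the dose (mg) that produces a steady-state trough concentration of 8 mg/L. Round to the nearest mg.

τ/t½ = 15/21 ≈ 0.71429, so f = (1/2)^(15/21) ≈ 0.609507.
Cmin,ss = (D/Vd)·f/(1−f), so D = Cmin,ss·Vd·(1−f)/f.
D = 8 × 58 × (1−f)/f ≈ 8 × 58 × 0.64067 ≈ 297.27 mg.

297 mg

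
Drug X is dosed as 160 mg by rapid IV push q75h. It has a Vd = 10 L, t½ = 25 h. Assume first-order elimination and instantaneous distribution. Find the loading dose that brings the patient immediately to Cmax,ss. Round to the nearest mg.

f = (1/2)^(75/25) ≈ 0.125000; accumulation ratio R = 1/(1−f) ≈ 1.14286.
Loading dose to hit Cmax,ss on first dose: D_load = D_maint·R ≈ 160 × 1.14286 ≈ 182.86 mg.

183 mg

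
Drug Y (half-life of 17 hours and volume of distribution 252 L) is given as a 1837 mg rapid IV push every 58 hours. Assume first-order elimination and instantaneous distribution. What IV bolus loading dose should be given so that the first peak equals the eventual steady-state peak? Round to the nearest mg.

f = (1/2)^(58/17) ≈ 0.093963; accumulation ratio R = 1/(1−f) ≈ 1.10371.
Loading dose to hit Cmax,ss on first dose: D_load = D_maint·R ≈ 1837 × 1.10371 ≈ 2027.52 mg.

2028 mg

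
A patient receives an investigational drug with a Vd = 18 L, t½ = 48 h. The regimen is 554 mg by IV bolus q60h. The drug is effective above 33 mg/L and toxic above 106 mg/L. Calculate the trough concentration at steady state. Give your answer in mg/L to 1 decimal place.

22.3 mg/L

Over one 60-h interval, 60/48 ≈ 1.25 half-lives elapse, leaving f ≈ 0.4204 of each dose.
Each bolus raises the concentration by D/Vd = 554/18 ≈ 30.778 mg/L.
Steady-state trough Cmin,ss = C₀·f/(1−f) ≈ 30.778 × 0.4204/0.5796 ≈ 22.324 mg/L.
Trough 22.3 mg/L vs MEC 33 mg/L: subtherapeutic.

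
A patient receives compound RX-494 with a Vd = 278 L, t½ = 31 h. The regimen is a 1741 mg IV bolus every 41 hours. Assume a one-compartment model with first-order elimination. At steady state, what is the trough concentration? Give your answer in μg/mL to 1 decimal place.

Over one 41-h interval, 41/31 ≈ 1.3226 half-lives elapse, leaving f ≈ 0.3998 of each dose.
Single-dose peak C₀ = D/Vd = 1741/278 ≈ 6.263 μg/mL.
Steady-state trough Cmin,ss = C₀·f/(1−f) ≈ 6.263 × 0.3998/0.6002 ≈ 4.172 μg/mL.

4.2 μg/mL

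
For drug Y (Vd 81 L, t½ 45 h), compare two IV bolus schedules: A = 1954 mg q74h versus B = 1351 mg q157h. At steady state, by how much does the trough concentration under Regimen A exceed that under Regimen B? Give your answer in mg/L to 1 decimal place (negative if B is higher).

9.7 mg/L

Regimen A: f = (1/2)^(74/45) ≈ 0.3199; Cmin,ss = (1954/81)·f/(1−f) ≈ 11.347 mg/L.
Regimen B: f = (1/2)^(157/45) ≈ 0.0891; Cmin,ss = (1351/81)·f/(1−f) ≈ 1.631 mg/L.
Difference ≈ 11.347 − 1.631 ≈ 9.716 mg/L.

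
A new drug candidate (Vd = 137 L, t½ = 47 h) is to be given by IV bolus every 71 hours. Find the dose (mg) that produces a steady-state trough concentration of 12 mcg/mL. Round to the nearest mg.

τ/t½ = 71/47 ≈ 1.5106, so f = (1/2)^(71/47) ≈ 0.350956.
Cmin,ss = (D/Vd)·f/(1−f), so D = Cmin,ss·Vd·(1−f)/f.
D = 12 × 137 × (1−f)/f ≈ 12 × 137 × 1.84936 ≈ 3040.35 mg.

3040 mg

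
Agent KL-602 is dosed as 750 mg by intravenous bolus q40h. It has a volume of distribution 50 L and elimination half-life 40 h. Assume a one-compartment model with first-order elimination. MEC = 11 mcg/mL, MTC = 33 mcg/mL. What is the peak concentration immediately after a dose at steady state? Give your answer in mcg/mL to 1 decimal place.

τ = 40 h = 1 half-life, so f = (1/2)^1 = 0.5.
Accumulation ratio R = 1/(1 − f) = 1/0.5 = 2/1.
Single-dose peak C₀ = D/Vd = 750/50 = 15 mcg/mL.
Steady-state peak Cmax,ss = C₀·R = 15 × 2/1 ≈ 30.000 mcg/mL.
Peak 30.0 mcg/mL vs MTC 33 mcg/mL: below toxic threshold.

30.0 mcg/mL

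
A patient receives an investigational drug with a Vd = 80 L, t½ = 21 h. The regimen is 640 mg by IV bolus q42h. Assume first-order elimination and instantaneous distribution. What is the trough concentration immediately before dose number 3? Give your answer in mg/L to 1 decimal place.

2.5 mg/L

f = (1/2)^(τ/t½) = (1/2)^(42/21) ≈ 0.2500.
C₀ = D/Vd = 640/80 ≈ 8.000 mg/L.
Before the 3rd dose, 2 doses have been given. Superposition: Cmin = C₀·(f + f²).
≈ 8.000 × (0.2500 + 0.0625) ≈ 8.000 × 0.3125 ≈ 2.500 mg/L.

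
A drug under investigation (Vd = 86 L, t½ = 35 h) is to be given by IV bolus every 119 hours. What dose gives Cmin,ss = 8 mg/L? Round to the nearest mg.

6575 mg

τ/t½ = 119/35 ≈ 3.4, so f = (1/2)^(119/35) ≈ 0.094732.
Cmin,ss = (D/Vd)·f/(1−f), so D = Cmin,ss·Vd·(1−f)/f.
D = 8 × 86 × (1−f)/f ≈ 8 × 86 × 9.55610 ≈ 6574.60 mg.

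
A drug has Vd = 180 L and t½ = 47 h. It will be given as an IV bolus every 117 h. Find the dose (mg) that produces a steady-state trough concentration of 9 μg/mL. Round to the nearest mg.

7477 mg

τ/t½ = 117/47 ≈ 2.4894, so f = (1/2)^(117/47) ≈ 0.178085.
Cmin,ss = (D/Vd)·f/(1−f), so D = Cmin,ss·Vd·(1−f)/f.
D = 9 × 180 × (1−f)/f ≈ 9 × 180 × 4.61530 ≈ 7476.79 mg.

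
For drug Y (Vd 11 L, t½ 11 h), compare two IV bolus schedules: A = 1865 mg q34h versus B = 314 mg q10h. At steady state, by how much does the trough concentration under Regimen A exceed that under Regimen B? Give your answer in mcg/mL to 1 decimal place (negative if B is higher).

-10.0 mcg/mL

Regimen A: f = (1/2)^(34/11) ≈ 0.1174; Cmin,ss = (1865/11)·f/(1−f) ≈ 22.552 mcg/mL.
Regimen B: f = (1/2)^(10/11) ≈ 0.5325; Cmin,ss = (314/11)·f/(1−f) ≈ 32.514 mcg/mL.
Difference ≈ 22.552 − 32.514 ≈ -9.962 mcg/mL.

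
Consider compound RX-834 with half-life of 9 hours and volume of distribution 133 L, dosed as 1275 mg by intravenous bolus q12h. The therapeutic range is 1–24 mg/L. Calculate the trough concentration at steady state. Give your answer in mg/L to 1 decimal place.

6.3 mg/L

τ/t½ = 12/9 ≈ 1.3333, so fraction remaining f = (1/2)^(12/9) ≈ 0.3969.
Accumulation ratio R = 1/(1 − f) ≈ 1/0.6031 ≈ 1.6581.
Each bolus raises the concentration by D/Vd = 1275/133 ≈ 9.586 mg/L.
Steady-state peak Cmax,ss = C₀·R ≈ 9.586 × 1.6581 ≈ 15.895 mg/L.
Steady-state trough Cmin,ss = Cmax,ss·f ≈ 15.895 × 0.3969 ≈ 6.309 mg/L.
Trough 6.3 mg/L vs MEC 1 mg/L: adequate.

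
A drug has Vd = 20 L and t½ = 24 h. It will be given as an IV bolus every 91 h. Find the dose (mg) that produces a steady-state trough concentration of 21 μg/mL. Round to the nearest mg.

τ/t½ = 91/24 ≈ 3.7917, so f = (1/2)^(91/24) ≈ 0.072210.
Cmin,ss = (D/Vd)·f/(1−f), so D = Cmin,ss·Vd·(1−f)/f.
D = 21 × 20 × (1−f)/f ≈ 21 × 20 × 12.84850 ≈ 5396.37 mg.

5396 mg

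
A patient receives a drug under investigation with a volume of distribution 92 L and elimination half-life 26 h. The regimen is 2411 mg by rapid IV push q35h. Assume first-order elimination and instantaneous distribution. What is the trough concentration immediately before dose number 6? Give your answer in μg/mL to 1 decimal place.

16.8 μg/mL

f = (1/2)^(τ/t½) = (1/2)^(35/26) ≈ 0.3933.
C₀ = D/Vd = 2411/92 ≈ 26.207 μg/mL.
Before the 6th dose, 5 doses have been given. Superposition: Cmin = C₀·(f + f² + … + f^5).
≈ 26.207 × (0.3933 + 0.1547 + 0.0608 + 0.0239 + 0.0094) ≈ 26.207 × 0.6421 ≈ 16.828 μg/mL.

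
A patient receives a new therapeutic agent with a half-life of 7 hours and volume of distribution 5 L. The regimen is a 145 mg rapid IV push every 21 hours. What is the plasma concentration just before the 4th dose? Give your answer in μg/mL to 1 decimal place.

f = (1/2)^(τ/t½) = (1/2)^(21/7) ≈ 0.1250.
C₀ = D/Vd = 145/5 ≈ 29.000 μg/mL.
Before the 4th dose, 3 doses have been given. Superposition: Cmin = C₀·(f + f² + … + f^3).
≈ 29.000 × (0.1250 + 0.0156 + 0.0020) ≈ 29.000 × 0.1426 ≈ 4.135 μg/mL.

4.1 μg/mL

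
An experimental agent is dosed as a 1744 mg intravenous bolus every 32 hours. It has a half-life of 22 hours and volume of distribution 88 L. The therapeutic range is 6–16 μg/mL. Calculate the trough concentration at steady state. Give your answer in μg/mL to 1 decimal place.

τ/t½ = 32/22 ≈ 1.4545, so fraction remaining f = (1/2)^(32/22) ≈ 0.3649.
Single-dose peak C₀ = D/Vd = 1744/88 ≈ 19.818 μg/mL.
Steady-state trough Cmin,ss = C₀·f/(1−f) ≈ 19.818 × 0.3649/0.6351 ≈ 11.387 μg/mL.
Trough 11.4 μg/mL vs MEC 6 μg/mL: adequate.

11.4 μg/mL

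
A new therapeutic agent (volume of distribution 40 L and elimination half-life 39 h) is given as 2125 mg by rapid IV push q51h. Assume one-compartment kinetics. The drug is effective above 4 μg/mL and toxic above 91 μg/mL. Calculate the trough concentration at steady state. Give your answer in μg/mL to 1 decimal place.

36.0 μg/mL

k = ln2/t½ = ln2/39 ≈ 0.017773 h⁻¹; fraction remaining f = e^(−kτ) = e^(−0.017773×51) ≈ 0.4040.
Accumulation ratio R = 1/(1 − f) ≈ 1/0.5960 ≈ 1.6779.
Single-dose peak C₀ = D/Vd = 2125/40 ≈ 53.125 μg/mL.
Cmax,ss = C₀/(1 − f) ≈ 53.125/0.5960 ≈ 89.136 μg/mL.
One interval later, Cmin,ss = Cmax,ss·e^(−kτ) ≈ 89.136 × 0.4040 ≈ 36.011 μg/mL.
Trough 36.0 μg/mL vs MEC 4 μg/mL: adequate.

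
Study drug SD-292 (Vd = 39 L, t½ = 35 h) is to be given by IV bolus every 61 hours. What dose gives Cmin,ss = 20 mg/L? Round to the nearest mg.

τ/t½ = 61/35 ≈ 1.7429, so f = (1/2)^(61/35) ≈ 0.298777.
Cmin,ss = (D/Vd)·f/(1−f), so D = Cmin,ss·Vd·(1−f)/f.
D = 20 × 39 × (1−f)/f ≈ 20 × 39 × 2.34698 ≈ 1830.64 mg.

1831 mg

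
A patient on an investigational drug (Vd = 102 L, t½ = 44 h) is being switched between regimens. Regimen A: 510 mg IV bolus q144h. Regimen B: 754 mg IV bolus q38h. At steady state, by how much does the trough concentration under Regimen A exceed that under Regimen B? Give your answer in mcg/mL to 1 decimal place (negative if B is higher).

Regimen A: f = (1/2)^(144/44) ≈ 0.1035; Cmin,ss = (510/102)·f/(1−f) ≈ 0.577 mcg/mL.
Regimen B: f = (1/2)^(38/44) ≈ 0.5496; Cmin,ss = (754/102)·f/(1−f) ≈ 9.020 mcg/mL.
Difference ≈ 0.577 − 9.020 ≈ -8.443 mcg/mL.

-8.4 mcg/mL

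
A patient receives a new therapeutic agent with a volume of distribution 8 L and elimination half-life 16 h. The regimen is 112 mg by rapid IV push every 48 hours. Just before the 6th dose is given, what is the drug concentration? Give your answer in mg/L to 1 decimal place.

2.0 mg/L

f = (1/2)^(τ/t½) = (1/2)^(48/16) ≈ 0.1250.
C₀ = D/Vd = 112/8 ≈ 14.000 mg/L.
Before the 6th dose, 5 doses have been given. Superposition: Cmin = C₀·(f + f² + … + f^5).
≈ 14.000 × (0.1250 + 0.0156 + 0.0020 + 0.0002 + 0.0000) ≈ 14.000 × 0.1428 ≈ 1.999 mg/L.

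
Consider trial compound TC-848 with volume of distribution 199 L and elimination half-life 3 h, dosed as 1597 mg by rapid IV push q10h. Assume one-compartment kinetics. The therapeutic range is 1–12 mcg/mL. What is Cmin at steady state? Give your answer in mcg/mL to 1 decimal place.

τ/t½ = 10/3 ≈ 3.3333, so fraction remaining f = (1/2)^(10/3) ≈ 0.0992.
Accumulation ratio R = 1/(1 − f) ≈ 1/0.9008 ≈ 1.1101.
Each bolus raises the concentration by D/Vd = 1597/199 ≈ 8.025 mcg/mL.
Cmax,ss = C₀/(1 − f) ≈ 8.025/0.9008 ≈ 8.909 mcg/mL.
Steady-state trough Cmin,ss = Cmax,ss·f ≈ 8.909 × 0.0992 ≈ 0.884 mcg/mL.
Trough 0.9 mcg/mL vs MEC 1 mcg/mL: subtherapeutic.

0.9 mcg/mL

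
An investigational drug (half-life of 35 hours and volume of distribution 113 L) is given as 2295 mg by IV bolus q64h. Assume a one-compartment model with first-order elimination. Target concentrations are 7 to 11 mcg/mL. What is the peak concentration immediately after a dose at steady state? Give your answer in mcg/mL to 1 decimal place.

k = ln2/t½ = ln2/35 ≈ 0.019804 h⁻¹; fraction remaining f = e^(−kτ) = e^(−0.019804×64) ≈ 0.2815.
At steady state, accumulation factor R = 1/(1 − e^(−kτ)) ≈ 1.3918.
Single-dose peak C₀ = D/Vd = 2295/113 ≈ 20.310 mcg/mL.
Cmax,ss = C₀/(1 − f) ≈ 20.310/0.7185 ≈ 28.267 mcg/mL.
Peak 28.3 mcg/mL vs MTC 11 mcg/mL: exceeds toxic threshold.

28.3 mcg/mL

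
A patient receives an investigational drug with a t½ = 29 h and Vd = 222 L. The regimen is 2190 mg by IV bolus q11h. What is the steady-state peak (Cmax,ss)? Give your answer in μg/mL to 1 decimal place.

Over one 11-h interval, 11/29 ≈ 0.37931 half-lives elapse, leaving f ≈ 0.7688 of each dose.
Accumulation ratio R = 1/(1 − f) ≈ 1/0.2312 ≈ 4.3253.
Each bolus raises the concentration by D/Vd = 2190/222 ≈ 9.865 μg/mL.
Steady-state peak Cmax,ss = C₀·R ≈ 9.865 × 4.3253 ≈ 42.669 μg/mL.

42.7 μg/mL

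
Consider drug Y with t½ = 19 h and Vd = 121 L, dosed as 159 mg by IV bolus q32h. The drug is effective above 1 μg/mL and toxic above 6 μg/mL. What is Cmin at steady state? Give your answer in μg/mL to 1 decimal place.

0.6 μg/mL

k = ln2/t½ = ln2/19 ≈ 0.036481 h⁻¹; fraction remaining f = e^(−kτ) = e^(−0.036481×32) ≈ 0.3112.
Each bolus raises the concentration by D/Vd = 159/121 ≈ 1.314 μg/mL.
Steady-state trough Cmin,ss = C₀·f/(1−f) ≈ 1.314 × 0.3112/0.6888 ≈ 0.594 μg/mL.
Trough 0.6 μg/mL vs MEC 1 μg/mL: subtherapeutic.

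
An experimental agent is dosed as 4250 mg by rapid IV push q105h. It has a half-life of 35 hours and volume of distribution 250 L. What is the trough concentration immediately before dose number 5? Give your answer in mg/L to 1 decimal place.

f = (1/2)^(τ/t½) = (1/2)^(105/35) ≈ 0.1250.
C₀ = D/Vd = 4250/250 ≈ 17.000 mg/L.
Before the 5th dose, 4 doses have been given. Superposition: Cmin = C₀·(f + f² + … + f^4).
≈ 17.000 × (0.1250 + 0.0156 + 0.0020 + 0.0002) ≈ 17.000 × 0.1428 ≈ 2.428 mg/L.

2.4 mg/L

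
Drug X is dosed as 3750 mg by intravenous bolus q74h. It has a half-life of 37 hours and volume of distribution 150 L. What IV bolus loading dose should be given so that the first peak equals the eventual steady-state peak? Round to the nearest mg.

5000 mg

f = (1/2)^(74/37) ≈ 0.250000; accumulation ratio R = 1/(1−f) ≈ 1.33333.
Loading dose to hit Cmax,ss on first dose: D_load = D_maint·R ≈ 3750 × 1.33333 ≈ 4999.99 mg.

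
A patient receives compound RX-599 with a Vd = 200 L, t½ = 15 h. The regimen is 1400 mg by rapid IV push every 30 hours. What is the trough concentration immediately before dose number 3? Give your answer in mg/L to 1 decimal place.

2.2 mg/L

f = (1/2)^(τ/t½) = (1/2)^(30/15) ≈ 0.2500.
C₀ = D/Vd = 1400/200 ≈ 7.000 mg/L.
Before the 3rd dose, 2 doses have been given. Superposition: Cmin = C₀·(f + f²).
≈ 7.000 × (0.2500 + 0.0625) ≈ 7.000 × 0.3125 ≈ 2.188 mg/L.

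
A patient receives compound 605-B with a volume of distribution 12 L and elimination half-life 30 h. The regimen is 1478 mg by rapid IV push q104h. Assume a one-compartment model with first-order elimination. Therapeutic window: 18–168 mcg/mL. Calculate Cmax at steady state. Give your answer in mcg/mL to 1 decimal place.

135.4 mcg/mL

τ/t½ = 104/30 ≈ 3.4667, so fraction remaining f = (1/2)^(104/30) ≈ 0.0905.
At steady state, accumulation factor R = 1/(1 − e^(−kτ)) ≈ 1.0995.
Each bolus raises the concentration by D/Vd = 1478/12 ≈ 123.167 mcg/mL.
Steady-state peak Cmax,ss = C₀·R ≈ 123.167 × 1.0995 ≈ 135.422 mcg/mL.
Peak 135.4 mcg/mL vs MTC 168 mcg/mL: below toxic threshold.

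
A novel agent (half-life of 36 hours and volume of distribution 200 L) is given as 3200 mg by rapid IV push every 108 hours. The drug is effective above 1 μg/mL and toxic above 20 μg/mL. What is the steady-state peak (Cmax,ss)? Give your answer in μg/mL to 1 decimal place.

τ = 108 h = 3 half-lives, so f = (1/2)^3 = 0.125.
Accumulation ratio R = 1/(1 − f) = 1/0.875 = 8/7.
Single-dose peak C₀ = D/Vd = 3200/200 = 16 μg/mL.
Steady-state peak Cmax,ss = C₀·R = 16 × 8/7 ≈ 18.286 μg/mL.
Peak 18.3 μg/mL vs MTC 20 μg/mL: below toxic threshold.

18.3 μg/mL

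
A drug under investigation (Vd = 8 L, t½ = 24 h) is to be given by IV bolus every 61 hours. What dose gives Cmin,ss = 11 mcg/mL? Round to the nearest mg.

τ/t½ = 61/24 ≈ 2.5417, so f = (1/2)^(61/24) ≈ 0.171744.
Cmin,ss = (D/Vd)·f/(1−f), so D = Cmin,ss·Vd·(1−f)/f.
D = 11 × 8 × (1−f)/f ≈ 11 × 8 × 4.82262 ≈ 424.39 mg.

424 mg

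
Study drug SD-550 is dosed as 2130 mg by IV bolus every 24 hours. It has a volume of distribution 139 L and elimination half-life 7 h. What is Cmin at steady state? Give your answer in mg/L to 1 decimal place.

Over one 24-h interval, 24/7 ≈ 3.4286 half-lives elapse, leaving f ≈ 0.0929 of each dose.
Accumulation ratio R = 1/(1 − f) ≈ 1/0.9071 ≈ 1.1024.
Single-dose peak C₀ = D/Vd = 2130/139 ≈ 15.324 mg/L.
Steady-state peak Cmax,ss = C₀·R ≈ 15.324 × 1.1024 ≈ 16.893 mg/L.
Steady-state trough Cmin,ss = Cmax,ss·f ≈ 16.893 × 0.0929 ≈ 1.569 mg/L.

1.6 mg/L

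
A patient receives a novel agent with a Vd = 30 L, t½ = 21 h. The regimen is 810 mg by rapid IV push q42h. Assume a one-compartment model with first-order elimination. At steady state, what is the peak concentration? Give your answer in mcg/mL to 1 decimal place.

The dosing interval is 2 half-lives, so f = 2^(−2) = 0.25.
At steady state, R = 1/(1 − 0.25) = 4/3.
Single-dose peak C₀ = D/Vd = 810/30 = 27 mcg/mL.
Steady-state peak Cmax,ss = C₀·R = 27 × 4/3 ≈ 36.000 mcg/mL.

36.0 mcg/mL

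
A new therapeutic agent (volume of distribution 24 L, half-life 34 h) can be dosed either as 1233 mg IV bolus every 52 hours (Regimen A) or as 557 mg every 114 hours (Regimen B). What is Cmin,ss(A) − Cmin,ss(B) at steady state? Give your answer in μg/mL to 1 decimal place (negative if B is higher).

Regimen A: f = (1/2)^(52/34) ≈ 0.3464; Cmin,ss = (1233/24)·f/(1−f) ≈ 27.228 μg/mL.
Regimen B: f = (1/2)^(114/34) ≈ 0.0979; Cmin,ss = (557/24)·f/(1−f) ≈ 2.519 μg/mL.
Difference ≈ 27.228 − 2.519 ≈ 24.709 μg/mL.

24.7 μg/mL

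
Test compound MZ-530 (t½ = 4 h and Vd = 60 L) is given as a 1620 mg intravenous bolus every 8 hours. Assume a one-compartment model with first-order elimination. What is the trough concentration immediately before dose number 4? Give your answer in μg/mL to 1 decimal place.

f = (1/2)^(τ/t½) = (1/2)^(8/4) ≈ 0.2500.
C₀ = D/Vd = 1620/60 ≈ 27.000 μg/mL.
Before the 4th dose, 3 doses have been given. Superposition: Cmin = C₀·(f + f² + … + f^3).
≈ 27.000 × (0.2500 + 0.0625 + 0.0156) ≈ 27.000 × 0.3281 ≈ 8.859 μg/mL.

8.9 μg/mL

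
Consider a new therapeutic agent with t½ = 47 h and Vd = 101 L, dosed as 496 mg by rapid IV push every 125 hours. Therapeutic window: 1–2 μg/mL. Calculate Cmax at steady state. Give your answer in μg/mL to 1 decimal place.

5.8 μg/mL

τ/t½ = 125/47 ≈ 2.6596, so fraction remaining f = (1/2)^(125/47) ≈ 0.1583.
Accumulation ratio R = 1/(1 − f) ≈ 1/0.8417 ≈ 1.1881.
Each bolus raises the concentration by D/Vd = 496/101 ≈ 4.911 μg/mL.
Steady-state peak Cmax,ss = C₀·R ≈ 4.911 × 1.1881 ≈ 5.835 μg/mL.
Peak 5.8 μg/mL vs MTC 2 μg/mL: exceeds toxic threshold.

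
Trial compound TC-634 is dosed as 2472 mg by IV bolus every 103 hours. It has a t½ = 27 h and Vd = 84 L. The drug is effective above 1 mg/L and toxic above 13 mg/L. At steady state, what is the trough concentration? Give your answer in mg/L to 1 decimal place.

2.3 mg/L

k = ln2/t½ = ln2/27 ≈ 0.025672 h⁻¹; fraction remaining f = e^(−kτ) = e^(−0.025672×103) ≈ 0.0711.
Single-dose peak C₀ = D/Vd = 2472/84 ≈ 29.429 mg/L.
Steady-state trough Cmin,ss = C₀·f/(1−f) ≈ 29.429 × 0.0711/0.9289 ≈ 2.253 mg/L.
Trough 2.3 mg/L vs MEC 1 mg/L: adequate.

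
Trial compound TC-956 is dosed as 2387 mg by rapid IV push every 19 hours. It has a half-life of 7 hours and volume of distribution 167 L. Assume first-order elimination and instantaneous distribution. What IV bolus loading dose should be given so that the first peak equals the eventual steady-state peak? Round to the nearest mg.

f = (1/2)^(19/7) ≈ 0.152377; accumulation ratio R = 1/(1−f) ≈ 1.17977.
Loading dose to hit Cmax,ss on first dose: D_load = D_maint·R ≈ 2387 × 1.17977 ≈ 2816.11 mg.

2816 mg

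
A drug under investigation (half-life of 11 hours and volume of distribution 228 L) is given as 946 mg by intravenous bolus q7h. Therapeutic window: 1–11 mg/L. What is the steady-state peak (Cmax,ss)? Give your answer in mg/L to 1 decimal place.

11.6 mg/L

τ/t½ = 7/11 ≈ 0.63636, so fraction remaining f = (1/2)^(7/11) ≈ 0.6433.
At steady state, accumulation factor R = 1/(1 − e^(−kτ)) ≈ 2.8035.
Single-dose peak C₀ = D/Vd = 946/228 ≈ 4.149 mg/L.
Steady-state peak Cmax,ss = C₀·R ≈ 4.149 × 2.8035 ≈ 11.632 mg/L.
Peak 11.6 mg/L vs MTC 11 mg/L: exceeds toxic threshold.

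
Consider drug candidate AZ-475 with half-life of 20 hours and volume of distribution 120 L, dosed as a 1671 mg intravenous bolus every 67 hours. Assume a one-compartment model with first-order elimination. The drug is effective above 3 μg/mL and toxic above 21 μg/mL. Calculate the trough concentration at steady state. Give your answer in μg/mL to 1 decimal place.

k = ln2/t½ = ln2/20 ≈ 0.034657 h⁻¹; fraction remaining f = e^(−kτ) = e^(−0.034657×67) ≈ 0.0981.
Accumulation ratio R = 1/(1 − f) ≈ 1/0.9019 ≈ 1.1088.
Each bolus raises the concentration by D/Vd = 1671/120 ≈ 13.925 μg/mL.
Cmax,ss = C₀/(1 − f) ≈ 13.925/0.9019 ≈ 15.440 μg/mL.
One interval later, Cmin,ss = Cmax,ss·e^(−kτ) ≈ 15.440 × 0.0981 ≈ 1.515 μg/mL.
Trough 1.5 μg/mL vs MEC 3 μg/mL: subtherapeutic.

1.5 μg/mL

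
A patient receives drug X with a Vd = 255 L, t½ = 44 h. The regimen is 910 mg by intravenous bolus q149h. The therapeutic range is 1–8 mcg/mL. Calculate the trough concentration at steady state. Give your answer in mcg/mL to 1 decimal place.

0.4 mcg/mL

Over one 149-h interval, 149/44 ≈ 3.3864 half-lives elapse, leaving f ≈ 0.0956 of each dose.
Single-dose peak C₀ = D/Vd = 910/255 ≈ 3.569 mcg/mL.
Steady-state trough Cmin,ss = C₀·f/(1−f) ≈ 3.569 × 0.0956/0.9044 ≈ 0.377 mcg/mL.
Trough 0.4 mcg/mL vs MEC 1 mcg/mL: subtherapeutic.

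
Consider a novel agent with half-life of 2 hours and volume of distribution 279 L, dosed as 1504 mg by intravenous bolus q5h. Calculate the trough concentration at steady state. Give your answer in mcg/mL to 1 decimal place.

1.2 mcg/mL

Over one 5-h interval, 5/2 ≈ 2.5 half-lives elapse, leaving f ≈ 0.1768 of each dose.
Each bolus raises the concentration by D/Vd = 1504/279 ≈ 5.391 mcg/mL.
Steady-state trough Cmin,ss = C₀·f/(1−f) ≈ 5.391 × 0.1768/0.8232 ≈ 1.158 mcg/mL.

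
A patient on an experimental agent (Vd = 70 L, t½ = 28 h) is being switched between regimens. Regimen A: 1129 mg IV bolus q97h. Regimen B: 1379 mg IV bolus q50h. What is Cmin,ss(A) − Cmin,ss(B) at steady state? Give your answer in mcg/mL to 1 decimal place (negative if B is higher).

-6.4 mcg/mL

Regimen A: f = (1/2)^(97/28) ≈ 0.0906; Cmin,ss = (1129/70)·f/(1−f) ≈ 1.607 mcg/mL.
Regimen B: f = (1/2)^(50/28) ≈ 0.2900; Cmin,ss = (1379/70)·f/(1−f) ≈ 8.046 mcg/mL.
Difference ≈ 1.607 − 8.046 ≈ -6.439 mcg/mL.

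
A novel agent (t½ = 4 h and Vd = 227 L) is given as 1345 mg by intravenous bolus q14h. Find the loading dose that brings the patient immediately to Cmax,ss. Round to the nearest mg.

1475 mg

f = (1/2)^(14/4) ≈ 0.088388; accumulation ratio R = 1/(1−f) ≈ 1.09696.
Loading dose to hit Cmax,ss on first dose: D_load = D_maint·R ≈ 1345 × 1.09696 ≈ 1475.41 mg.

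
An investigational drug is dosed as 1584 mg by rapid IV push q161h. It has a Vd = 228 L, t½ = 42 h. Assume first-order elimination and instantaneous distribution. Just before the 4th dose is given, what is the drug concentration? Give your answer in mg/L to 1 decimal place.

0.5 mg/L

f = (1/2)^(τ/t½) = (1/2)^(161/42) ≈ 0.0702.
C₀ = D/Vd = 1584/228 ≈ 6.947 mg/L.
Before the 4th dose, 3 doses have been given. Superposition: Cmin = C₀·(f + f² + … + f^3).
≈ 6.947 × (0.0702 + 0.0049 + 0.0003) ≈ 6.947 × 0.0754 ≈ 0.524 mg/L.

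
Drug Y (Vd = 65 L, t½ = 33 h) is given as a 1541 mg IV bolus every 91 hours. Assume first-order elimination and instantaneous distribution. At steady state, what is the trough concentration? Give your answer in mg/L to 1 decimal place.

Over one 91-h interval, 91/33 ≈ 2.7576 half-lives elapse, leaving f ≈ 0.1479 of each dose.
At steady state, accumulation factor R = 1/(1 − e^(−kτ)) ≈ 1.1736.
Each bolus raises the concentration by D/Vd = 1541/65 ≈ 23.708 mg/L.
Cmax,ss = C₀/(1 − f) ≈ 23.708/0.8521 ≈ 27.823 mg/L.
One interval later, Cmin,ss = Cmax,ss·e^(−kτ) ≈ 27.823 × 0.1479 ≈ 4.115 mg/L.

4.1 mg/L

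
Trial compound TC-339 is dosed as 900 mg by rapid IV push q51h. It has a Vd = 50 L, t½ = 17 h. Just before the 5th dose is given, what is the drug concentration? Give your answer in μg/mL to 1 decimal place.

f = (1/2)^(τ/t½) = (1/2)^(51/17) ≈ 0.1250.
C₀ = D/Vd = 900/50 ≈ 18.000 μg/mL.
Before the 5th dose, 4 doses have been given. Superposition: Cmin = C₀·(f + f² + … + f^4).
≈ 18.000 × (0.1250 + 0.0156 + 0.0020 + 0.0002) ≈ 18.000 × 0.1428 ≈ 2.570 μg/mL.

2.6 μg/mL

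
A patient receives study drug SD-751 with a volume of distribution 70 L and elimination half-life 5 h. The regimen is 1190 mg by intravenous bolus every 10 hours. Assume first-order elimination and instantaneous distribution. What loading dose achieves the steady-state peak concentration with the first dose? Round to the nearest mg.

1587 mg

f = (1/2)^(10/5) ≈ 0.250000; accumulation ratio R = 1/(1−f) ≈ 1.33333.
Loading dose to hit Cmax,ss on first dose: D_load = D_maint·R ≈ 1190 × 1.33333 ≈ 1586.66 mg.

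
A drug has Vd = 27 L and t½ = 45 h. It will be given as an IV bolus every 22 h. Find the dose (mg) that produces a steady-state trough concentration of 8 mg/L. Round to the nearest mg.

87 mg

τ/t½ = 22/45 ≈ 0.48889, so f = (1/2)^(22/45) ≈ 0.712574.
Cmin,ss = (D/Vd)·f/(1−f), so D = Cmin,ss·Vd·(1−f)/f.
D = 8 × 27 × (1−f)/f ≈ 8 × 27 × 0.40336 ≈ 87.13 mg.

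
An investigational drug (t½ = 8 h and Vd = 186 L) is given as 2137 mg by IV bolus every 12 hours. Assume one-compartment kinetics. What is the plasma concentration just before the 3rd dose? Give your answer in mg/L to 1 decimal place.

f = (1/2)^(τ/t½) = (1/2)^(12/8) ≈ 0.3536.
C₀ = D/Vd = 2137/186 ≈ 11.489 mg/L.
Before the 3rd dose, 2 doses have been given. Superposition: Cmin = C₀·(f + f²).
≈ 11.489 × (0.3536 + 0.1250) ≈ 11.489 × 0.4786 ≈ 5.499 mg/L.

5.5 mg/L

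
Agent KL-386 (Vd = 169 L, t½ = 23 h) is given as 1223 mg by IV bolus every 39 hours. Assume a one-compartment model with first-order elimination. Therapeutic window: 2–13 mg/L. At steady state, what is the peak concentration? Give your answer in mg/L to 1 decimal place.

τ/t½ = 39/23 ≈ 1.6957, so fraction remaining f = (1/2)^(39/23) ≈ 0.3087.
At steady state, accumulation factor R = 1/(1 − e^(−kτ)) ≈ 1.4465.
Each bolus raises the concentration by D/Vd = 1223/169 ≈ 7.237 mg/L.
Steady-state peak Cmax,ss = C₀·R ≈ 7.237 × 1.4465 ≈ 10.468 mg/L.
Peak 10.5 mg/L vs MTC 13 mg/L: below toxic threshold.

10.5 mg/L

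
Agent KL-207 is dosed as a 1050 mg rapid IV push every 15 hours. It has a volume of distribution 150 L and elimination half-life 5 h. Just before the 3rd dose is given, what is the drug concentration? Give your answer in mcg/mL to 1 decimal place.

f = (1/2)^(τ/t½) = (1/2)^(15/5) ≈ 0.1250.
C₀ = D/Vd = 1050/150 ≈ 7.000 mcg/mL.
Before the 3rd dose, 2 doses have been given. Superposition: Cmin = C₀·(f + f²).
≈ 7.000 × (0.1250 + 0.0156) ≈ 7.000 × 0.1406 ≈ 0.984 mcg/mL.

1.0 mcg/mL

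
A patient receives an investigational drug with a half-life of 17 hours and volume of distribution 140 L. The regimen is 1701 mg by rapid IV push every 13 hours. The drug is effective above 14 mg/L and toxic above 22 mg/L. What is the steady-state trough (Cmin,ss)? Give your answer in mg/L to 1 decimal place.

17.4 mg/L

τ/t½ = 13/17 ≈ 0.76471, so fraction remaining f = (1/2)^(13/17) ≈ 0.5886.
Single-dose peak C₀ = D/Vd = 1701/140 ≈ 12.150 mg/L.
Steady-state trough Cmin,ss = C₀·f/(1−f) ≈ 12.150 × 0.5886/0.4114 ≈ 17.383 mg/L.
Trough 17.4 mg/L vs MEC 14 mg/L: adequate.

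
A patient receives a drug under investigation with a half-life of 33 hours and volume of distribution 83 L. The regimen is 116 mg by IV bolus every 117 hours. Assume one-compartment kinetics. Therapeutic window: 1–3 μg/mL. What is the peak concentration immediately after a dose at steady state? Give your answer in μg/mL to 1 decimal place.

1.5 μg/mL

Over one 117-h interval, 117/33 ≈ 3.5455 half-lives elapse, leaving f ≈ 0.0856 of each dose.
At steady state, accumulation factor R = 1/(1 − e^(−kτ)) ≈ 1.0936.
Single-dose peak C₀ = D/Vd = 116/83 ≈ 1.398 μg/mL.
Steady-state peak Cmax,ss = C₀·R ≈ 1.398 × 1.0936 ≈ 1.529 μg/mL.
Peak 1.5 μg/mL vs MTC 3 μg/mL: below toxic threshold.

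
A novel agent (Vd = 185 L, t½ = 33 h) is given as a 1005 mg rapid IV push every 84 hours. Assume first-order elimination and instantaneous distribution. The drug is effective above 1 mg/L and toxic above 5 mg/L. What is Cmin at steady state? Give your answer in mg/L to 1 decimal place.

1.1 mg/L

k = ln2/t½ = ln2/33 ≈ 0.021004 h⁻¹; fraction remaining f = e^(−kτ) = e^(−0.021004×84) ≈ 0.1713.
Accumulation ratio R = 1/(1 − f) ≈ 1/0.8287 ≈ 1.2067.
Single-dose peak C₀ = D/Vd = 1005/185 ≈ 5.432 mg/L.
Steady-state peak Cmax,ss = C₀·R ≈ 5.432 × 1.2067 ≈ 6.555 mg/L.
One interval later, Cmin,ss = Cmax,ss·e^(−kτ) ≈ 6.555 × 0.1713 ≈ 1.123 mg/L.
Trough 1.1 mg/L vs MEC 1 mg/L: adequate.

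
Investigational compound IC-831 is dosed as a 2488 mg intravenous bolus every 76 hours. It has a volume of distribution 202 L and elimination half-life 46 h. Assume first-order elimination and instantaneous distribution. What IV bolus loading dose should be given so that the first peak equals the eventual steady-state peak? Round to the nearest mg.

3649 mg

f = (1/2)^(76/46) ≈ 0.318160; accumulation ratio R = 1/(1−f) ≈ 1.46662.
Loading dose to hit Cmax,ss on first dose: D_load = D_maint·R ≈ 2488 × 1.46662 ≈ 3648.95 mg.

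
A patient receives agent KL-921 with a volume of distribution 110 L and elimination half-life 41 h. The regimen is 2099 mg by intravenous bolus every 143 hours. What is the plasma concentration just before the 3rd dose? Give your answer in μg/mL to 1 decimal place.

f = (1/2)^(τ/t½) = (1/2)^(143/41) ≈ 0.0891.
C₀ = D/Vd = 2099/110 ≈ 19.082 μg/mL.
Before the 3rd dose, 2 doses have been given. Superposition: Cmin = C₀·(f + f²).
≈ 19.082 × (0.0891 + 0.0079) ≈ 19.082 × 0.0970 ≈ 1.851 μg/mL.

1.9 μg/mL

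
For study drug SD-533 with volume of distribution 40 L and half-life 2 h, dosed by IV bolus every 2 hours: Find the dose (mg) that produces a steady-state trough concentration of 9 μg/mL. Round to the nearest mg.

360 mg

τ/t½ = 2/2 ≈ 1, so f = (1/2)^(2/2) ≈ 0.500000.
Cmin,ss = (D/Vd)·f/(1−f), so D = Cmin,ss·Vd·(1−f)/f.
D = 9 × 40 × (1−f)/f ≈ 9 × 40 × 1.00000 ≈ 360.00 mg.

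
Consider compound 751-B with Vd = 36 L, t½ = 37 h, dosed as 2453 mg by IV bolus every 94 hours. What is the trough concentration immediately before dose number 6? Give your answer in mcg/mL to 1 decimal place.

f = (1/2)^(τ/t½) = (1/2)^(94/37) ≈ 0.1719.
C₀ = D/Vd = 2453/36 ≈ 68.139 mcg/mL.
Before the 6th dose, 5 doses have been given. Superposition: Cmin = C₀·(f + f² + … + f^5).
≈ 68.139 × (0.1719 + 0.0295 + 0.0051 + 0.0009 + 0.0002) ≈ 68.139 × 0.2076 ≈ 14.146 mcg/mL.

14.1 mcg/mL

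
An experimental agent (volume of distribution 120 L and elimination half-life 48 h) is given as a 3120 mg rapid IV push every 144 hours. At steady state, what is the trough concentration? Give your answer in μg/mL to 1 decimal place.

τ = 144 h = 3 half-lives, so f = (1/2)^3 = 0.125.
Accumulation ratio R = 1/(1 − f) = 1/0.875 = 8/7.
Single-dose peak C₀ = D/Vd = 3120/120 = 26 μg/mL.
Steady-state peak Cmax,ss = C₀·R = 26 × 8/7 ≈ 29.714 μg/mL.
Steady-state trough Cmin,ss = Cmax,ss·f ≈ 29.714 × 0.125 ≈ 3.714 μg/mL.

3.7 μg/mL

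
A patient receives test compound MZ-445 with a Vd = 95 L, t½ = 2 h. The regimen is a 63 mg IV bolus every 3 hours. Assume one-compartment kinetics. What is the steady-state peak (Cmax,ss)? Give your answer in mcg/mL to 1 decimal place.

Over one 3-h interval, 3/2 ≈ 1.5 half-lives elapse, leaving f ≈ 0.3536 of each dose.
At steady state, accumulation factor R = 1/(1 − e^(−kτ)) ≈ 1.5470.
Single-dose peak C₀ = D/Vd = 63/95 ≈ 0.663 mcg/mL.
Steady-state peak Cmax,ss = C₀·R ≈ 0.663 × 1.5470 ≈ 1.026 mcg/mL.

1.0 mcg/mL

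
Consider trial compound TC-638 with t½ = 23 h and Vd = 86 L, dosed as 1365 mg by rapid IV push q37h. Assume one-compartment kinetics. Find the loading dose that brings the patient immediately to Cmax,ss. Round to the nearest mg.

f = (1/2)^(37/23) ≈ 0.327895; accumulation ratio R = 1/(1−f) ≈ 1.48786.
Loading dose to hit Cmax,ss on first dose: D_load = D_maint·R ≈ 1365 × 1.48786 ≈ 2030.93 mg.

2031 mg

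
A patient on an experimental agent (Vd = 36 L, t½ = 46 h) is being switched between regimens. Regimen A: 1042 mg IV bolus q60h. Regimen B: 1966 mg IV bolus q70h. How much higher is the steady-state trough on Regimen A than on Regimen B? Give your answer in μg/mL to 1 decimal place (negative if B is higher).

Regimen A: f = (1/2)^(60/46) ≈ 0.4049; Cmin,ss = (1042/36)·f/(1−f) ≈ 19.694 μg/mL.
Regimen B: f = (1/2)^(70/46) ≈ 0.3483; Cmin,ss = (1966/36)·f/(1−f) ≈ 29.187 μg/mL.
Difference ≈ 19.694 − 29.187 ≈ -9.493 μg/mL.

-9.5 μg/mL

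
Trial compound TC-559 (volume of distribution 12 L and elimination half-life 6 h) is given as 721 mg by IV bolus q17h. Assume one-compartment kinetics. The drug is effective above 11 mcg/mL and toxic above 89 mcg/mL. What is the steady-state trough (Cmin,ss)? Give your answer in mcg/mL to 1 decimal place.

9.8 mcg/mL

Over one 17-h interval, 17/6 ≈ 2.8333 half-lives elapse, leaving f ≈ 0.1403 of each dose.
At steady state, accumulation factor R = 1/(1 − e^(−kτ)) ≈ 1.1632.
Single-dose peak C₀ = D/Vd = 721/12 ≈ 60.083 mcg/mL.
Steady-state peak Cmax,ss = C₀·R ≈ 60.083 × 1.1632 ≈ 69.889 mcg/mL.
One interval later, Cmin,ss = Cmax,ss·e^(−kτ) ≈ 69.889 × 0.1403 ≈ 9.805 mcg/mL.
Trough 9.8 mcg/mL vs MEC 11 mcg/mL: subtherapeutic.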